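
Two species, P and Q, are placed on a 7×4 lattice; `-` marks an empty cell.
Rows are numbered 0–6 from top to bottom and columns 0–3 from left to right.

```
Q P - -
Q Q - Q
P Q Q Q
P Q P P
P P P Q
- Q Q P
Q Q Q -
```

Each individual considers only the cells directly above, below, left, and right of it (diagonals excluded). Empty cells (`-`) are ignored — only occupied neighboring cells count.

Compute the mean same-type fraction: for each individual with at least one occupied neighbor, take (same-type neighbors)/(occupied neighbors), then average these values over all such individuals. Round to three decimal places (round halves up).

0.572

Row 0: (0,0)Q 1/2 · (0,1)P 0/2
Row 1: (1,0)Q 2/3 · (1,1)Q 2/3 · (1,3)Q 1/1
Row 2: (2,0)P 1/3 · (2,1)Q 3/4 · (2,2)Q 2/3 · (2,3)Q 2/3
Row 3: (3,0)P 2/3 · (3,1)Q 1/4 · (3,2)P 2/4 · (3,3)P 1/3
Row 4: (4,0)P 2/2 · (4,1)P 2/4 · (4,2)P 2/4 · (4,3)Q 0/3
Row 5: (5,1)Q 2/3 · (5,2)Q 2/4 · (5,3)P 0/2
Row 6: (6,0)Q 1/1 · (6,1)Q 3/3 · (6,2)Q 2/2
Sum over 23 individuals: 1/2 + 0/2 + 2/3 + 2/3 + 1/1 + 1/3 + 3/4 + 2/3 + 2/3 + 2/3 + 1/4 + 2/4 + 1/3 + 2/2 + 2/4 + 2/4 + 0/3 + 2/3 + 2/4 + 0/2 + 1/1 + 3/3 + 2/2 = 79/6; mean = 79/6 ÷ 23 = 79/138 = 0.572463… → 0.572.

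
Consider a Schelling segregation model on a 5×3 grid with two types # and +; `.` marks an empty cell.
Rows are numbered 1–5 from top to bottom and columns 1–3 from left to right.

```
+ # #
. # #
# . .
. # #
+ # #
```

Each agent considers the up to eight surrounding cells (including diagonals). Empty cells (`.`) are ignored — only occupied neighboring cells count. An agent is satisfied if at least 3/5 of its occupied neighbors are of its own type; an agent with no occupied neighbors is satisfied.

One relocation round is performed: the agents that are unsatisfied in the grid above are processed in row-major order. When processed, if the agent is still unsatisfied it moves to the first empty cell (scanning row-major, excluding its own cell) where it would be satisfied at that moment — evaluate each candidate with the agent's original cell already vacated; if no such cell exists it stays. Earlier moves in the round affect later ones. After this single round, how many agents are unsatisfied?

Initially unsatisfied (in order): (1,1), (5,1).
  (1,1): no empty cell satisfies it; stays.
  (5,1): no empty cell satisfies it; stays.
Resulting grid:
+ # #
. # #
# . .
. # #
+ # #
Unsatisfied now: (1,1), (5,1).

2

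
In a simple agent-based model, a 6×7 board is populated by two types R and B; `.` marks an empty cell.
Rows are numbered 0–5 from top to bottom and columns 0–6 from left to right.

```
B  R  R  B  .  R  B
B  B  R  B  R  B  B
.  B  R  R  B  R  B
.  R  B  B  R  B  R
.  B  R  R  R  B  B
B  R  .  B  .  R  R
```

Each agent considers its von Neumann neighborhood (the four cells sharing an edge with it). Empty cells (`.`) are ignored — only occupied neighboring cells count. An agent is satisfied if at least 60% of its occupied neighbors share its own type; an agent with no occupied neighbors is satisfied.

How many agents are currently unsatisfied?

Row 0: (0,0)B 1/2 not · (0,1)R 1/3 not · (0,2)R 2/3 satisfied · (0,3)B 1/2 not · (0,5)R 0/2 not · (0,6)B 1/2 not
Row 1: (1,0)B 2/2 satisfied · (1,1)B 2/4 not · (1,2)R 2/4 not · (1,3)B 1/4 not · (1,4)R 0/3 not · (1,5)B 1/4 not · (1,6)B 3/3 satisfied
Row 2: (2,1)B 1/3 not · (2,2)R 2/4 not · (2,3)R 1/4 not · (2,4)B 0/4 not · (2,5)R 0/4 not · (2,6)B 1/3 not
Row 3: (3,1)R 0/3 not · (3,2)B 1/4 not · (3,3)B 1/4 not · (3,4)R 1/4 not · (3,5)B 1/4 not · (3,6)R 0/3 not
Row 4: (4,1)B 0/3 not · (4,2)R 1/3 not · (4,3)R 2/4 not · (4,4)R 2/3 satisfied · (4,5)B 2/4 not · (4,6)B 1/3 not
Row 5: (5,0)B 0/1 not · (5,1)R 0/2 not · (5,3)B 0/1 not · (5,5)R 1/2 not · (5,6)R 1/2 not
Unsatisfied: (0,0), (0,1), (0,3), (0,5), (0,6), (1,1), (1,2), (1,3), (1,4), (1,5), (2,1), (2,2), (2,3), (2,4), (2,5), (2,6), (3,1), (3,2), (3,3), (3,4), (3,5), (3,6), (4,1), (4,2), (4,3), (4,5), (4,6), (5,0), (5,1), (5,3), (5,5), (5,6) — 32 in total.

32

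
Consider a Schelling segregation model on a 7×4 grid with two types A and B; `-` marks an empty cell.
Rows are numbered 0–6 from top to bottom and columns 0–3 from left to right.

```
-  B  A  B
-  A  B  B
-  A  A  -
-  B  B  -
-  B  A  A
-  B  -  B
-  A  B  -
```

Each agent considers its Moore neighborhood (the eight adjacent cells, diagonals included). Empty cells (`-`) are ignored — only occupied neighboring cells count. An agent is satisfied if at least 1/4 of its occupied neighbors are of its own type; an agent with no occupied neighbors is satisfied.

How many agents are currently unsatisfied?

3

Row 0: (0,1)B 1/3 ok · (0,2)A 1/5 unhappy · (0,3)B 2/3 ok
Row 1: (1,1)A 3/5 ok · (1,2)B 3/7 ok · (1,3)B 2/4 ok
Row 2: (2,1)A 2/5 ok · (2,2)A 2/6 ok
Row 3: (3,1)B 2/5 ok · (3,2)B 2/6 ok
Row 4: (4,1)B 3/4 ok · (4,2)A 1/6 unhappy · (4,3)A 1/3 ok
Row 5: (5,1)B 2/4 ok · (5,3)B 1/3 ok
Row 6: (6,1)A 0/2 unhappy · (6,2)B 2/3 ok
Unsatisfied: (0,2), (4,2), (6,1) — 3 in total.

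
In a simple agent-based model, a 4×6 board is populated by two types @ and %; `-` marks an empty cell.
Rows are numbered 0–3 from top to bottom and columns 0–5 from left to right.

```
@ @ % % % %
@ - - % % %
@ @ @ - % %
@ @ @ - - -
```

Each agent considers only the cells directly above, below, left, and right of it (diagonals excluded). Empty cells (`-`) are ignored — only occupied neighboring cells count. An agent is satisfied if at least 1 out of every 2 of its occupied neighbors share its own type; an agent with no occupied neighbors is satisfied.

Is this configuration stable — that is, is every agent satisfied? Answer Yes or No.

Row 0: (0,0)@ 2/2 satisfied · (0,1)@ 1/2 satisfied · (0,2)% 1/2 satisfied · (0,3)% 3/3 satisfied · (0,4)% 3/3 satisfied · (0,5)% 2/2 satisfied
Row 1: (1,0)@ 2/2 satisfied · (1,3)% 2/2 satisfied · (1,4)% 4/4 satisfied · (1,5)% 3/3 satisfied
Row 2: (2,0)@ 3/3 satisfied · (2,1)@ 3/3 satisfied · (2,2)@ 2/2 satisfied · (2,4)% 2/2 satisfied · (2,5)% 2/2 satisfied
Row 3: (3,0)@ 2/2 satisfied · (3,1)@ 3/3 satisfied · (3,2)@ 2/2 satisfied
All meet the threshold, so the configuration is stable.

Yes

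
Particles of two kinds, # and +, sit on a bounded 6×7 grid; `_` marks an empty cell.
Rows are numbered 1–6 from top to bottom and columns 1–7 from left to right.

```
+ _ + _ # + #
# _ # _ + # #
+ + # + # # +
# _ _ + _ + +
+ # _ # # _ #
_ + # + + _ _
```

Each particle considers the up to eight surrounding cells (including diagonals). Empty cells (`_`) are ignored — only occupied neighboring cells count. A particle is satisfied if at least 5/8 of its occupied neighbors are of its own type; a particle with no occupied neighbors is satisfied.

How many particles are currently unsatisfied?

28

(1,1)+ 0/1 ✗
(1,3)+ 0/1 ✗
(1,5)# 1/3 ✗
(1,6)+ 1/5 ✗
(1,7)# 2/3 ✓
(2,1)# 0/3 ✗
(2,3)# 1/4 ✗
(2,5)+ 2/6 ✗
(2,6)# 5/8 ✓
(2,7)# 3/5 ✗
(3,1)+ 1/3 ✗
(3,2)+ 1/5 ✗
(3,3)# 1/4 ✗
(3,4)+ 2/5 ✗
(3,5)# 2/6 ✗
(3,6)# 3/7 ✗
(3,7)+ 2/5 ✗
(4,1)# 1/4 ✗
(4,4)+ 1/5 ✗
(4,6)+ 2/6 ✗
(4,7)+ 2/4 ✗
(5,1)+ 1/3 ✗
(5,2)# 2/4 ✗
(5,4)# 2/5 ✗
(5,5)# 1/5 ✗
(5,7)# 0/2 ✗
(6,2)+ 1/3 ✗
(6,3)# 2/4 ✗
(6,4)+ 1/4 ✗
(6,5)+ 1/3 ✗
Unsatisfied: (1,1), (1,3), (1,5), (1,6), (2,1), (2,3), (2,5), (2,7), (3,1), (3,2), (3,3), (3,4), (3,5), (3,6), (3,7), (4,1), (4,4), (4,6), (4,7), (5,1), (5,2), (5,4), (5,5), (5,7), (6,2), (6,3), (6,4), (6,5) — 28 in total.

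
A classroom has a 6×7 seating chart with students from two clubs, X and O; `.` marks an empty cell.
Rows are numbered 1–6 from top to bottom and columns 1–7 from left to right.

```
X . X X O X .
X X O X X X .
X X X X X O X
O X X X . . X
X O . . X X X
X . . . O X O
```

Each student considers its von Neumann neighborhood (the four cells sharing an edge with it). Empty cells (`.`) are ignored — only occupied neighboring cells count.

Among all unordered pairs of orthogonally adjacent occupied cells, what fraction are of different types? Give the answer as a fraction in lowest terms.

19/45

Scan each occupied cell's neighbors to the right and below so each pair is counted once.
Row 1: X(1,1)–X(2,1)= X(1,3)–X(1,4)= X(1,3)–O(2,3)≠ X(1,4)–O(1,5)≠ X(1,4)–X(2,4)= O(1,5)–X(1,6)≠ O(1,5)–X(2,5)≠ X(1,6)–X(2,6)=  → 4/8 unlike.
Row 2: X(2,1)–X(2,2)= X(2,1)–X(3,1)= X(2,2)–O(2,3)≠ X(2,2)–X(3,2)= O(2,3)–X(2,4)≠ O(2,3)–X(3,3)≠ X(2,4)–X(2,5)= X(2,4)–X(3,4)= X(2,5)–X(2,6)= X(2,5)–X(3,5)= X(2,6)–O(3,6)≠  → 4/11 unlike.
Row 3: X(3,1)–X(3,2)= X(3,1)–O(4,1)≠ X(3,2)–X(3,3)= X(3,2)–X(4,2)= X(3,3)–X(3,4)= X(3,3)–X(4,3)= X(3,4)–X(3,5)= X(3,4)–X(4,4)= X(3,5)–O(3,6)≠ O(3,6)–X(3,7)≠ X(3,7)–X(4,7)=  → 3/11 unlike.
Row 4: O(4,1)–X(4,2)≠ O(4,1)–X(5,1)≠ X(4,2)–X(4,3)= X(4,2)–O(5,2)≠ X(4,3)–X(4,4)= X(4,7)–X(5,7)=  → 3/6 unlike.
Row 5: X(5,1)–O(5,2)≠ X(5,1)–X(6,1)= X(5,5)–X(5,6)= X(5,5)–O(6,5)≠ X(5,6)–X(5,7)= X(5,6)–X(6,6)= X(5,7)–O(6,7)≠  → 3/7 unlike.
Row 6: O(6,5)–X(6,6)≠ X(6,6)–O(6,7)≠  → 2/2 unlike.
Total adjacent occupied pairs: 45; unlike-type pairs: 19.
19/45 is already in lowest terms.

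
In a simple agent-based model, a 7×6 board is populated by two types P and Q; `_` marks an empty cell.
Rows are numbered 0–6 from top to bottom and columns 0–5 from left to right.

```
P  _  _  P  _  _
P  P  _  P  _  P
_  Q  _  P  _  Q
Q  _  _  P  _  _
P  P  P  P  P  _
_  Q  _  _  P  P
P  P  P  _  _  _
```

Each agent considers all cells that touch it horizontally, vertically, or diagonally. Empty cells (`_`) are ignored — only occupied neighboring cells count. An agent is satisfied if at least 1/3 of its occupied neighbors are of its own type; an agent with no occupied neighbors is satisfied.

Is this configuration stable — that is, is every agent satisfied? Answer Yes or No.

(0,0)P 2/2 satisfied
(0,3)P 1/1 satisfied
(1,0)P 2/3 satisfied
(1,1)P 2/3 satisfied
(1,3)P 2/2 satisfied
(1,5)P 0/1 not
(2,1)Q 1/3 satisfied
(2,3)P 2/2 satisfied
(2,5)Q 0/1 not
(3,0)Q 1/3 satisfied
(3,3)P 4/4 satisfied
(4,0)P 1/3 satisfied
(4,1)P 2/4 satisfied
(4,2)P 3/4 satisfied
(4,3)P 4/4 satisfied
(4,4)P 4/4 satisfied
(5,1)Q 0/6 not
(5,4)P 3/3 satisfied
(5,5)P 2/2 satisfied
(6,0)P 1/2 satisfied
(6,1)P 2/3 satisfied
(6,2)P 1/2 satisfied
For instance (1,5) has only 0/1 same-type neighbors, below 1/3.

No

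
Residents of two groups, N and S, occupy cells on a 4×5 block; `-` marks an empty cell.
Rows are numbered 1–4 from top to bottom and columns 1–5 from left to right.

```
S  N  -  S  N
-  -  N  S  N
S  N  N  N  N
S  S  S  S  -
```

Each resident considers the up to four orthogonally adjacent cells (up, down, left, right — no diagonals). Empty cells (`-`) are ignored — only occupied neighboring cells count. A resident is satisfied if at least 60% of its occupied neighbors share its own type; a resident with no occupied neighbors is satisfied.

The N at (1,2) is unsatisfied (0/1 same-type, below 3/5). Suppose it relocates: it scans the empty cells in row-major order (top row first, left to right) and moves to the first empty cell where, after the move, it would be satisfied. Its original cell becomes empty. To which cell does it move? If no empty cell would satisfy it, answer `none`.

(2,2)

Vacating (1,2). Empty cells in order:
  (1,3): 1/2 same-type → still unsatisfied.
  (2,1): 0/2 same-type → still unsatisfied.
  (2,2): 2/2 same-type → satisfied — stop here.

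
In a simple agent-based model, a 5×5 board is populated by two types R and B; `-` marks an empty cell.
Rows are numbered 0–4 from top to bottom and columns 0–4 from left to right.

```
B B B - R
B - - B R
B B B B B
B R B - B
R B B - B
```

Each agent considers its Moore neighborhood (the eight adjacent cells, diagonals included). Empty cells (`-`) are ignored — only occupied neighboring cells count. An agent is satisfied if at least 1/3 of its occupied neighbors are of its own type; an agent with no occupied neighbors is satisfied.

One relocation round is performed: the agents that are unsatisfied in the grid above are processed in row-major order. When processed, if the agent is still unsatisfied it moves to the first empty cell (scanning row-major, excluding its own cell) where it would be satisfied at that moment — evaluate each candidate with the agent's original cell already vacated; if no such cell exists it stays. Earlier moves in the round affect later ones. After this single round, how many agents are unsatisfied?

1

Initially unsatisfied (in order): (1,4), (3,1).
  (1,4) → (0,3).
  (3,1) → (1,4).
Resulting grid:
B B B R R
B - - B R
B B B B B
B - B - B
R B B - B
Unsatisfied now: (4,0).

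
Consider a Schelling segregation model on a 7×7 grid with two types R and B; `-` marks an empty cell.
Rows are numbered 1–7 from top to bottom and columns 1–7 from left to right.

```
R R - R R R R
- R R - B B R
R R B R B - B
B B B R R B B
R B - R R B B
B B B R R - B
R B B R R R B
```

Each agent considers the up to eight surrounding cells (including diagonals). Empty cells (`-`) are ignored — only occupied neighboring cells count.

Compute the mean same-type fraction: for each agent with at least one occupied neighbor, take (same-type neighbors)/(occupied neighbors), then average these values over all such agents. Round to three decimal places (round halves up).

0.618

Row 1: (1,1)R 2/2 · (1,2)R 3/3 · (1,4)R 2/3 · (1,5)R 2/4 · (1,6)R 3/5 · (1,7)R 2/3
Row 2: (2,2)R 5/6 · (2,3)R 5/6 · (2,5)B 2/6 · (2,6)B 3/7 · (2,7)R 2/4
Row 3: (3,1)R 2/4 · (3,2)R 3/7 · (3,3)B 2/7 · (3,4)R 3/7 · (3,5)B 3/6 · (3,7)B 3/4
Row 4: (4,1)B 2/5 · (4,2)B 4/7 · (4,3)B 3/7 · (4,4)R 4/7 · (4,5)R 4/7 · (4,6)B 5/7 · (4,7)B 4/4
Row 5: (5,1)R 0/5 · (5,2)B 6/7 · (5,4)R 5/7 · (5,5)R 5/7 · (5,6)B 4/7 · (5,7)B 4/4
Row 6: (6,1)B 3/5 · (6,2)B 5/7 · (6,3)B 4/7 · (6,4)R 5/7 · (6,5)R 6/7 · (6,7)B 3/4
Row 7: (7,1)R 0/3 · (7,2)B 4/5 · (7,3)B 3/5 · (7,4)R 3/5 · (7,5)R 4/4 · (7,6)R 2/4 · (7,7)B 1/2
Sum over 43 agents: 2/2 + 3/3 + 2/3 + 2/4 + 3/5 + 2/3 + 5/6 + 5/6 + 2/6 + 3/7 + 2/4 + 2/4 + 3/7 + 2/7 + 3/7 + 3/6 + 3/4 + 2/5 + 4/7 + 3/7 + 4/7 + 4/7 + 5/7 + 4/4 + 0/5 + 6/7 + 5/7 + 5/7 + 4/7 + 4/4 + 3/5 + 5/7 + 4/7 + 5/7 + 6/7 + 3/4 + 0/3 + 4/5 + 3/5 + 3/5 + 4/4 + 2/4 + 1/2 = 5581/210; mean = 5581/210 ÷ 43 = 5581/9030 = 0.618050… → 0.618.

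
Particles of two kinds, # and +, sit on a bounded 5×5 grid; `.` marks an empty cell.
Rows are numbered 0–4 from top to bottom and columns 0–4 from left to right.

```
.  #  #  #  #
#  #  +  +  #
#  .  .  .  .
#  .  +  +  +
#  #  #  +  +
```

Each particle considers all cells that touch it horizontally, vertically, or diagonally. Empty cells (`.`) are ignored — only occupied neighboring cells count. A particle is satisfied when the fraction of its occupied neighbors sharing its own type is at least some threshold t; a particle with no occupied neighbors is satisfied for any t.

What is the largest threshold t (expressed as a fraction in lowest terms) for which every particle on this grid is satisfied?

(0,1)# 3/4
(0,2)# 3/5
(0,3)# 3/5
(0,4)# 2/3
(1,0)# 3/3
(1,1)# 4/5
(1,2)+ 1/5
(1,3)+ 1/5
(1,4)# 2/3
(2,0)# 3/3
(3,0)# 3/3
(3,2)+ 2/4
(3,3)+ 4/5
(3,4)+ 3/3
(4,0)# 2/2
(4,1)# 3/4
(4,2)# 1/4
(4,3)+ 4/5
(4,4)+ 3/3
The smallest same-type fraction is 1/5 at (1,2), which reduces to 1/5. Any threshold above that leaves this particle unsatisfied.

1/5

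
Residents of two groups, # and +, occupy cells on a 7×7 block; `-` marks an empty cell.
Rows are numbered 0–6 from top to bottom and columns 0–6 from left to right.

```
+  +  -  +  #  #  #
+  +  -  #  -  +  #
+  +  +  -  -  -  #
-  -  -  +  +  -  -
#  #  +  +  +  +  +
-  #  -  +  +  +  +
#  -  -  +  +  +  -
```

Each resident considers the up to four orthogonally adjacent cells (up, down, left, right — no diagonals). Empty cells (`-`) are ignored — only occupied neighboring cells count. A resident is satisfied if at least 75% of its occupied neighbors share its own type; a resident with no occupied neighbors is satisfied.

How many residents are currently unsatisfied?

8

Row 0: (0,0)+ 2/2 ok · (0,1)+ 2/2 ok · (0,3)+ 0/2 unhappy · (0,4)# 1/2 unhappy · (0,5)# 2/3 unhappy · (0,6)# 2/2 ok
Row 1: (1,0)+ 3/3 ok · (1,1)+ 3/3 ok · (1,3)# 0/1 unhappy · (1,5)+ 0/2 unhappy · (1,6)# 2/3 unhappy
Row 2: (2,0)+ 2/2 ok · (2,1)+ 3/3 ok · (2,2)+ 1/1 ok · (2,6)# 1/1 ok
Row 3: (3,3)+ 2/2 ok · (3,4)+ 2/2 ok
Row 4: (4,0)# 1/1 ok · (4,1)# 2/3 unhappy · (4,2)+ 1/2 unhappy · (4,3)+ 4/4 ok · (4,4)+ 4/4 ok · (4,5)+ 3/3 ok · (4,6)+ 2/2 ok
Row 5: (5,1)# 1/1 ok · (5,3)+ 3/3 ok · (5,4)+ 4/4 ok · (5,5)+ 4/4 ok · (5,6)+ 2/2 ok
Row 6: (6,0)# 0/0 ok · (6,3)+ 2/2 ok · (6,4)+ 3/3 ok · (6,5)+ 2/2 ok
Unsatisfied: (0,3), (0,4), (0,5), (1,3), (1,5), (1,6), (4,1), (4,2) — 8 in total.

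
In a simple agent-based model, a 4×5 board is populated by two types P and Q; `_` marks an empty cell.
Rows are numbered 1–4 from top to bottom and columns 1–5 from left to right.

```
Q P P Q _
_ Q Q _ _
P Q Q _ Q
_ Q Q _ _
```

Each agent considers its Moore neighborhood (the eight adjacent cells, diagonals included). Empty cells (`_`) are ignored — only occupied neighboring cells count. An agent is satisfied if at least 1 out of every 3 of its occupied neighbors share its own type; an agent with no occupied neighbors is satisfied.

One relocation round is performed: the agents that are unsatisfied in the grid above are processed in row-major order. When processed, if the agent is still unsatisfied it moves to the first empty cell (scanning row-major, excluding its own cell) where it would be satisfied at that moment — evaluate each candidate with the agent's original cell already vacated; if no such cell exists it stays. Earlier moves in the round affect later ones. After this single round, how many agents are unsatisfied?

2

Initially unsatisfied (in order): (1,2), (1,3), (3,1).
  (1,2) → (4,1).
  (1,3): no empty cell satisfies it; stays.
  (3,1): no empty cell satisfies it; stays.
Resulting grid:
Q _ P Q _
_ Q Q _ _
P Q Q _ Q
P Q Q _ _
Unsatisfied now: (1,3), (3,1).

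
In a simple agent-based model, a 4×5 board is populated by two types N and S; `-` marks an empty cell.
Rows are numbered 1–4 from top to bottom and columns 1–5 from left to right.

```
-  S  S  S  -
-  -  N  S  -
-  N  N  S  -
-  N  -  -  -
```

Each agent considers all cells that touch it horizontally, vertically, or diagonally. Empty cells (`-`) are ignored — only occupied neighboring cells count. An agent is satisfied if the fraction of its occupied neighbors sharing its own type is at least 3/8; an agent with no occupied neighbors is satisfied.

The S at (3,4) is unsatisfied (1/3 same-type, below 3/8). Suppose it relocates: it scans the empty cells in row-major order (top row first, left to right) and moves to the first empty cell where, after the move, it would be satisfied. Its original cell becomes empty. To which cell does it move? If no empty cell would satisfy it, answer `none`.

(1,1)

Vacating (3,4). Empty cells in order:
  (1,1): 1/1 same-type → satisfied — stop here.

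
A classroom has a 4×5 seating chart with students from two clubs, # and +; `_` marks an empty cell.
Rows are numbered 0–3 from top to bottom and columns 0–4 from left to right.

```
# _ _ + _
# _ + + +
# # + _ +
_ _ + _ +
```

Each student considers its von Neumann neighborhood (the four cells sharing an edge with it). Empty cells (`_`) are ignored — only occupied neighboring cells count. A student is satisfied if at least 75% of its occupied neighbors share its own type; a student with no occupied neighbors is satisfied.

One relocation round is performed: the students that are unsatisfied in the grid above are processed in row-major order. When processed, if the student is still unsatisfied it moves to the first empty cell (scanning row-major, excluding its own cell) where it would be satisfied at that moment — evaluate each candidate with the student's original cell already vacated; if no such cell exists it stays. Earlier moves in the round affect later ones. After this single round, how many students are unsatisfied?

Initially unsatisfied (in order): (2,1), (2,2).
  (2,1) → (0,1).
  (2,2): now satisfied by earlier moves; stays.
Resulting grid:
# # _ + _
# _ + + +
# _ + _ +
_ _ + _ +
All satisfied now.

0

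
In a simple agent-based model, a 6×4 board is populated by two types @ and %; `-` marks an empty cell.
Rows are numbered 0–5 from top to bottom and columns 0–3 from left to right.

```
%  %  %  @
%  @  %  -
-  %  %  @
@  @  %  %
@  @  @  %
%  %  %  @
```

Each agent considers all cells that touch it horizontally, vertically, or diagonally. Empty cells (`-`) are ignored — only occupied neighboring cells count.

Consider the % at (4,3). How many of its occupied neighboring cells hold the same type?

Occupied neighbors of (4,3): (3,2)=%, (3,3)=%, (4,2)=@, (5,2)=%, (5,3)=@.
Same type (%): 3 of 5.

3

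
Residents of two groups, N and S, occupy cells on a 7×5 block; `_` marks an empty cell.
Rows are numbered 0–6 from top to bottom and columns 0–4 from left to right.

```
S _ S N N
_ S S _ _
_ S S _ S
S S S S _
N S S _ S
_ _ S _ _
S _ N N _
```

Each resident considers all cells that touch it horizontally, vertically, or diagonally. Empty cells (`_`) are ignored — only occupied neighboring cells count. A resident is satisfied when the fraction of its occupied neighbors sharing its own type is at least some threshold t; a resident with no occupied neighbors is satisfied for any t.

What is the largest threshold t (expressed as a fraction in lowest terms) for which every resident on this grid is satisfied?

0/1

Row 0: (0,0)S 1/1 · (0,2)S 2/3 · (0,3)N 1/3 · (0,4)N 1/1
Row 1: (1,1)S 5/5 · (1,2)S 4/5
Row 2: (2,1)S 6/6 · (2,2)S 6/6 · (2,4)S 1/1
Row 3: (3,0)S 3/4 · (3,1)S 6/7 · (3,2)S 6/6 · (3,3)S 5/5
Row 4: (4,0)N 0/3 · (4,1)S 5/6 · (4,2)S 5/5 · (4,4)S 1/1
Row 5: (5,2)S 2/4
Row 6: (6,0)S — no occupied neighbors · (6,2)N 1/2 · (6,3)N 1/2
The smallest same-type fraction is 0/3 at (4,0), which reduces to 0/1. Any threshold above that leaves this resident unsatisfied.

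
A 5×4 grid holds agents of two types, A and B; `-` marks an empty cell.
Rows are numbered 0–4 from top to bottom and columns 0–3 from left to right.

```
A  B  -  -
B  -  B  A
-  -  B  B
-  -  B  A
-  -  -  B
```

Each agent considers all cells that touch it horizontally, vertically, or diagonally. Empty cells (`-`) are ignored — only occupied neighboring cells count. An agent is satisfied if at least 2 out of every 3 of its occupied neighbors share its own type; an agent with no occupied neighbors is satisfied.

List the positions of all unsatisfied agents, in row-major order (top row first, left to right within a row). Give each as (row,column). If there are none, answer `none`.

(0,0), (1,0), (1,3), (2,2), (2,3), (3,3), (4,3)

Row 0: (0,0)A 0/2 ✗ · (0,1)B 2/3 ✓
Row 1: (1,0)B 1/2 ✗ · (1,2)B 3/4 ✓ · (1,3)A 0/3 ✗
Row 2: (2,2)B 3/5 ✗ · (2,3)B 3/5 ✗
Row 3: (3,2)B 3/4 ✓ · (3,3)A 0/4 ✗
Row 4: (4,3)B 1/2 ✗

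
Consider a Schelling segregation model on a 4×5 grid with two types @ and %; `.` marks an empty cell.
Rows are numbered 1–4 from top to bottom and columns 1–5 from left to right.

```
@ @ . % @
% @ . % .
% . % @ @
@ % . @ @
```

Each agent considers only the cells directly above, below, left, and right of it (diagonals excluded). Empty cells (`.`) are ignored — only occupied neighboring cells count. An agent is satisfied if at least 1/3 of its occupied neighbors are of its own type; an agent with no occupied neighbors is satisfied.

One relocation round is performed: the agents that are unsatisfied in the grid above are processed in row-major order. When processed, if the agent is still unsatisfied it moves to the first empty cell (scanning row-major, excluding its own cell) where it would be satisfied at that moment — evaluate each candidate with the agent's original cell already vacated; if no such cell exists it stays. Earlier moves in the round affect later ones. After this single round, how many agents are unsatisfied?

0

Initially unsatisfied (in order): (1,5), (3,3), (4,1), (4,2).
  (1,5) → (1,3).
  (3,3) → (1,5).
  (4,1) → (2,3).
  (4,2): now satisfied by earlier moves; stays.
Resulting grid:
@ @ @ % %
% @ @ % .
% . . @ @
. % . @ @
All satisfied now.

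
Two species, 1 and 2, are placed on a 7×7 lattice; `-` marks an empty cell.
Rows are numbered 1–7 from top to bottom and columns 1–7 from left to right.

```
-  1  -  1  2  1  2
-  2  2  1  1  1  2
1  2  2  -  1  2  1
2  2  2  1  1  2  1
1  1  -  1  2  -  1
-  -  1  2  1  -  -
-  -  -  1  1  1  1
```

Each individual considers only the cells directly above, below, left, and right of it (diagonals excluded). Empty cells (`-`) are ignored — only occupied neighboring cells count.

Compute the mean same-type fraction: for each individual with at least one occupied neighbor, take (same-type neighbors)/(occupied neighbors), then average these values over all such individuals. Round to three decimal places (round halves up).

Row 1: (1,2)1 0/1 · (1,4)1 1/2 · (1,5)2 0/3 · (1,6)1 1/3 · (1,7)2 1/2
Row 2: (2,2)2 2/3 · (2,3)2 2/3 · (2,4)1 2/3 · (2,5)1 3/4 · (2,6)1 2/4 · (2,7)2 1/3
Row 3: (3,1)1 0/2 · (3,2)2 3/4 · (3,3)2 3/3 · (3,5)1 2/3 · (3,6)2 1/4 · (3,7)1 1/3
Row 4: (4,1)2 1/3 · (4,2)2 3/4 · (4,3)2 2/3 · (4,4)1 2/3 · (4,5)1 2/4 · (4,6)2 1/3 · (4,7)1 2/3
Row 5: (5,1)1 1/2 · (5,2)1 1/2 · (5,4)1 1/3 · (5,5)2 0/3 · (5,7)1 1/1
Row 6: (6,3)1 0/1 · (6,4)2 0/4 · (6,5)1 1/3
Row 7: (7,4)1 1/2 · (7,5)1 3/3 · (7,6)1 2/2 · (7,7)1 1/1
Sum over 36 individuals: 0/1 + 1/2 + 0/3 + 1/3 + 1/2 + 2/3 + 2/3 + 2/3 + 3/4 + 2/4 + 1/3 + 0/2 + 3/4 + 3/3 + 2/3 + 1/4 + 1/3 + 1/3 + 3/4 + 2/3 + 2/3 + 2/4 + 1/3 + 2/3 + 1/2 + 1/2 + 1/3 + 0/3 + 1/1 + 0/1 + 0/4 + 1/3 + 1/2 + 3/3 + 2/2 + 1/1 = 18; mean = 18 ÷ 36 = 1/2 = 0.5 → 0.500.

0.500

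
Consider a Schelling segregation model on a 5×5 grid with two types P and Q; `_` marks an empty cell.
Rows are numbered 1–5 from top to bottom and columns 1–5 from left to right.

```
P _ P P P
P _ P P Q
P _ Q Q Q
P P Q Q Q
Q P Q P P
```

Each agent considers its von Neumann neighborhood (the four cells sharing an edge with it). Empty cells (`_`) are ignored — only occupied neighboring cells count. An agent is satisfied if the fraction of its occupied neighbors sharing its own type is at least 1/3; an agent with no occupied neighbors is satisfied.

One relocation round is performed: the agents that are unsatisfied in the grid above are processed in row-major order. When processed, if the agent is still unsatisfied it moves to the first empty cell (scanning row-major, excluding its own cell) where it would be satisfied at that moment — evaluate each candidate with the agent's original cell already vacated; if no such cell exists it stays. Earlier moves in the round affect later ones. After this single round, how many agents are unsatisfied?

Initially unsatisfied (in order): (5,1).
  (5,1) → (3,2).
Resulting grid:
P _ P P P
P _ P P Q
P Q Q Q Q
P P Q Q Q
_ P Q P P
All satisfied now.

0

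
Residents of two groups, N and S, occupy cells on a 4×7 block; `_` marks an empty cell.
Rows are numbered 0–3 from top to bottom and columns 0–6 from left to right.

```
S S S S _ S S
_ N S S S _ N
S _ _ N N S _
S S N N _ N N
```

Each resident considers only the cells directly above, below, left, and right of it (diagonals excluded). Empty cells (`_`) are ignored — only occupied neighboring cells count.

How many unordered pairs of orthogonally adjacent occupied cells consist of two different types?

8

Scan each occupied cell's neighbors to the right and below so each pair is counted once.
Row 0: S(0,0)–S(0,1)= S(0,1)–S(0,2)= S(0,1)–N(1,1)≠ S(0,2)–S(0,3)= S(0,2)–S(1,2)= S(0,3)–S(1,3)= S(0,5)–S(0,6)= S(0,6)–N(1,6)≠  → 2/8 unlike.
Row 1: N(1,1)–S(1,2)≠ S(1,2)–S(1,3)= S(1,3)–S(1,4)= S(1,3)–N(2,3)≠ S(1,4)–N(2,4)≠  → 3/5 unlike.
Row 2: S(2,0)–S(3,0)= N(2,3)–N(2,4)= N(2,3)–N(3,3)= N(2,4)–S(2,5)≠ S(2,5)–N(3,5)≠  → 2/5 unlike.
Row 3: S(3,0)–S(3,1)= S(3,1)–N(3,2)≠ N(3,2)–N(3,3)= N(3,5)–N(3,6)=  → 1/4 unlike.
Total adjacent occupied pairs: 22; unlike-type pairs: 8.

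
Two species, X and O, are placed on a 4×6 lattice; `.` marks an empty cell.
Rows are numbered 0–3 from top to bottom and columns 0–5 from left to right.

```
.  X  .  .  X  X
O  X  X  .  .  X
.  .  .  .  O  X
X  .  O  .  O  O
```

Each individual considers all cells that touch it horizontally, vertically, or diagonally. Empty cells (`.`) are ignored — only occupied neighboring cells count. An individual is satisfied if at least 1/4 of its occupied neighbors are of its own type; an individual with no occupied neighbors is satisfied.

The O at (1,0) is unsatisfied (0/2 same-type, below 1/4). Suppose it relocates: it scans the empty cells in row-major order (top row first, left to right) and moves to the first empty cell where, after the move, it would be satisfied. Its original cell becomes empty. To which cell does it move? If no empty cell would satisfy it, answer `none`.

(1,3)

Vacating (1,0). Empty cells in order:
  (0,0): 0/2 same-type → still unsatisfied.
  (0,2): 0/3 same-type → still unsatisfied.
  (0,3): 0/2 same-type → still unsatisfied.
  (1,3): 1/3 same-type → satisfied — stop here.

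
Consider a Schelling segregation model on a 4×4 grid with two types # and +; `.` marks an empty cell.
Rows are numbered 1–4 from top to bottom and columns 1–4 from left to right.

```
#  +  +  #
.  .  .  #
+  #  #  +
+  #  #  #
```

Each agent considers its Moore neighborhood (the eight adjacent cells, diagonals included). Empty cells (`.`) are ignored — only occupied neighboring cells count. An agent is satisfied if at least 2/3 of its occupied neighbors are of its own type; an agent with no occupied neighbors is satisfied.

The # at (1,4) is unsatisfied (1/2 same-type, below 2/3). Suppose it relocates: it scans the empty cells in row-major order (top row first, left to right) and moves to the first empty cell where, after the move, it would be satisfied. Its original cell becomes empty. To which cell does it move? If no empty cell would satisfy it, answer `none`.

none

Vacating (1,4). Empty cells in order:
  (2,1): 2/4 same-type → still unsatisfied.
  (2,2): 3/6 same-type → still unsatisfied.
  (2,3): 3/6 same-type → still unsatisfied.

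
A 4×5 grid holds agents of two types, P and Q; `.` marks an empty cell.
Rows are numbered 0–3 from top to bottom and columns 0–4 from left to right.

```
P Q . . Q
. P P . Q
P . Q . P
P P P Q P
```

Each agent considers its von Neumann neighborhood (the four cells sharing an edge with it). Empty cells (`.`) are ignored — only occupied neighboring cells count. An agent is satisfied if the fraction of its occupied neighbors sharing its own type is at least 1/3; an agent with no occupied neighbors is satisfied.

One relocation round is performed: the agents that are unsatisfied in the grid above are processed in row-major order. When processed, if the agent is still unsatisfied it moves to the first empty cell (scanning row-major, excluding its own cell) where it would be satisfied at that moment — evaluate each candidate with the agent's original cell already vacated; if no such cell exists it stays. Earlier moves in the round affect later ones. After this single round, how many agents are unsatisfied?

0

Initially unsatisfied (in order): (0,0), (0,1), (2,2), (3,3).
  (0,0) → (0,2).
  (0,1) → (0,0).
  (2,2) → (0,1).
  (3,3) → (0,3).
Resulting grid:
Q Q P Q Q
. P P . Q
P . . . P
P P P . P
All satisfied now.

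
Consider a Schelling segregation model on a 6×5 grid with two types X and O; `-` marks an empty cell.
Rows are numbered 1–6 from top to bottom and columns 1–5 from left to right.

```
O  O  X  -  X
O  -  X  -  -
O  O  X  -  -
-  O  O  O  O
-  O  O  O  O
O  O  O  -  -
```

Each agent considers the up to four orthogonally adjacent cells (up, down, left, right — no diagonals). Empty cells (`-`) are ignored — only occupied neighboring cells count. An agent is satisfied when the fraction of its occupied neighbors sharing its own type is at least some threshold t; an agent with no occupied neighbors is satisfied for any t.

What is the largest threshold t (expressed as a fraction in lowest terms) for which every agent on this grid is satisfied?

(1,1)O 2/2
(1,2)O 1/2
(1,3)X 1/2
(1,5)X — no occupied neighbors
(2,1)O 2/2
(2,3)X 2/2
(3,1)O 2/2
(3,2)O 2/3
(3,3)X 1/3
(4,2)O 3/3
(4,3)O 3/4
(4,4)O 3/3
(4,5)O 2/2
(5,2)O 3/3
(5,3)O 4/4
(5,4)O 3/3
(5,5)O 2/2
(6,1)O 1/1
(6,2)O 3/3
(6,3)O 2/2
The smallest same-type fraction is 1/3 at (3,3), which reduces to 1/3. Any threshold above that leaves this agent unsatisfied.

1/3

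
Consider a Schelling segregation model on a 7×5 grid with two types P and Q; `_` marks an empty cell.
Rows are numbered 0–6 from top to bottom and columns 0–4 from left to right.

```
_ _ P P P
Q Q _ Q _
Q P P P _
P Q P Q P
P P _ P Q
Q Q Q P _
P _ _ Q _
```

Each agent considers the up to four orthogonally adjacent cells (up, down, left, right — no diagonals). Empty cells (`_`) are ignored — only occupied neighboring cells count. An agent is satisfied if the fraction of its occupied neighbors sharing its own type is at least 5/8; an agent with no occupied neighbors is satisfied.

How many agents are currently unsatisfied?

(0,2)P 1/1 satisfied
(0,3)P 2/3 satisfied
(0,4)P 1/1 satisfied
(1,0)Q 2/2 satisfied
(1,1)Q 1/2 not
(1,3)Q 0/2 not
(2,0)Q 1/3 not
(2,1)P 1/4 not
(2,2)P 3/3 satisfied
(2,3)P 1/3 not
(3,0)P 1/3 not
(3,1)Q 0/4 not
(3,2)P 1/3 not
(3,3)Q 0/4 not
(3,4)P 0/2 not
(4,0)P 2/3 satisfied
(4,1)P 1/3 not
(4,3)P 1/3 not
(4,4)Q 0/2 not
(5,0)Q 1/3 not
(5,1)Q 2/3 satisfied
(5,2)Q 1/2 not
(5,3)P 1/3 not
(6,0)P 0/1 not
(6,3)Q 0/1 not
Unsatisfied: (1,1), (1,3), (2,0), (2,1), (2,3), (3,0), (3,1), (3,2), (3,3), (3,4), (4,1), (4,3), (4,4), (5,0), (5,2), (5,3), (6,0), (6,3) — 18 in total.

18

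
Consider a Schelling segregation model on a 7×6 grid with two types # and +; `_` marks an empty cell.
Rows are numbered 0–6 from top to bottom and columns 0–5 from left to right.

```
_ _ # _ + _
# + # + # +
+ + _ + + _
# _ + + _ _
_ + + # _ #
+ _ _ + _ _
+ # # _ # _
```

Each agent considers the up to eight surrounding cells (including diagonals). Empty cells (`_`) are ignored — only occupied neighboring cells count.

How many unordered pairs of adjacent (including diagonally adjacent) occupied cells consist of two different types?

25

Scan each occupied cell's neighbors to the right and below (and the two forward diagonals) so each pair is counted once.
From row 0: 3 unlike of 6 pairs (running 3/6).
From row 1: 11 unlike of 16 pairs (running 14/22).
From row 2: 2 unlike of 8 pairs (running 16/30).
From row 3: 3 unlike of 7 pairs (running 19/37).
From row 4: 2 unlike of 5 pairs (running 21/42).
From row 5: 3 unlike of 4 pairs (running 24/46).
From row 6: 1 unlike of 2 pairs (running 25/48).
Total adjacent occupied pairs: 48; unlike-type pairs: 25.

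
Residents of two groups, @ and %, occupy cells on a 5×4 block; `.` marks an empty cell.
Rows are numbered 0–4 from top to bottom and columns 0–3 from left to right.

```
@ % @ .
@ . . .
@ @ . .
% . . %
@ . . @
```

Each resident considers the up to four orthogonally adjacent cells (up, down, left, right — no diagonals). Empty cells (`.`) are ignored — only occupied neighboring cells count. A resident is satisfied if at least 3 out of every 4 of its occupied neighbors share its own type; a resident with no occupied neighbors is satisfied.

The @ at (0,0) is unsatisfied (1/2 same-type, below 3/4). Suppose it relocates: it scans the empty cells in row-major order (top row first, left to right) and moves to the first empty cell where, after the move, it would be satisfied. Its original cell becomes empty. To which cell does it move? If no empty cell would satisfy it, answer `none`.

(0,3)

Vacating (0,0). Empty cells in order:
  (0,3): 1/1 same-type → satisfied — stop here.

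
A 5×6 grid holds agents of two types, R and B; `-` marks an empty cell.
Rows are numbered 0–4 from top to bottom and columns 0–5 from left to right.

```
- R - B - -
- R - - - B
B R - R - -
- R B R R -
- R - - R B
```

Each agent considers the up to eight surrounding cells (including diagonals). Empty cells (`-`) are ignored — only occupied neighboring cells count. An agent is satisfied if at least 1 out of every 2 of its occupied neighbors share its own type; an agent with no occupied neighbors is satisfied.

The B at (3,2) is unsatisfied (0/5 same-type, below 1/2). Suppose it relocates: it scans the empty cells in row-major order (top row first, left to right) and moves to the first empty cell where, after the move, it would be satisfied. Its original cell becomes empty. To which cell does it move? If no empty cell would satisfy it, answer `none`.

Vacating (3,2). Empty cells in order:
  (0,0): 0/2 same-type → still unsatisfied.
  (0,2): 1/3 same-type → still unsatisfied.
  (0,4): 2/2 same-type → satisfied — stop here.

(0,4)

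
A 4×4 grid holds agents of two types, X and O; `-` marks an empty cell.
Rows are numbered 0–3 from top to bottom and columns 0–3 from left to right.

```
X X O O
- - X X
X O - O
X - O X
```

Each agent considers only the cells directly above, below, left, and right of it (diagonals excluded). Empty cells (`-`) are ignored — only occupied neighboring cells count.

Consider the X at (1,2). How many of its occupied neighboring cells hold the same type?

1

Occupied neighbors of (1,2): (0,2)=O, (1,3)=X.
Same type (X): 1 of 2.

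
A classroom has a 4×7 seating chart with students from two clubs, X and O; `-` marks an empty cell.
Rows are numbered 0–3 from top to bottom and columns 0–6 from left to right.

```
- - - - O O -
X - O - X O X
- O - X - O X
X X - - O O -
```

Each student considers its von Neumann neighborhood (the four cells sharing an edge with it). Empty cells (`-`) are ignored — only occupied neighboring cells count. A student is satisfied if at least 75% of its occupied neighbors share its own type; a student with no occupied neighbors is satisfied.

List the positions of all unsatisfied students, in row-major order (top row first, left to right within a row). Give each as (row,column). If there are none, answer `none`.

(0,4)O 1/2 not
(0,5)O 2/2 satisfied
(1,0)X 0/0 satisfied
(1,2)O 0/0 satisfied
(1,4)X 0/2 not
(1,5)O 2/4 not
(1,6)X 1/2 not
(2,1)O 0/1 not
(2,3)X 0/0 satisfied
(2,5)O 2/3 not
(2,6)X 1/2 not
(3,0)X 1/1 satisfied
(3,1)X 1/2 not
(3,4)O 1/1 satisfied
(3,5)O 2/2 satisfied

(0,4), (1,4), (1,5), (1,6), (2,1), (2,5), (2,6), (3,1)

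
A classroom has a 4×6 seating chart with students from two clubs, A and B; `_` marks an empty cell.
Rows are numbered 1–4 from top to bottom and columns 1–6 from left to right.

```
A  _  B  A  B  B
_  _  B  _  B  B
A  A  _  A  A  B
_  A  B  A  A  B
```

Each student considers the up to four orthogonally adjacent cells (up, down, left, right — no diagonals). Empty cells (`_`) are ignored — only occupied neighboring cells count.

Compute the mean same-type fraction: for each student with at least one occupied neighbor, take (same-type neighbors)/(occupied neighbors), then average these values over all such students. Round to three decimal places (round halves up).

0.667

Row 1: (1,1)A — no occupied neighbors · (1,3)B 1/2 · (1,4)A 0/2 · (1,5)B 2/3 · (1,6)B 2/2
Row 2: (2,3)B 1/1 · (2,5)B 2/3 · (2,6)B 3/3
Row 3: (3,1)A 1/1 · (3,2)A 2/2 · (3,4)A 2/2 · (3,5)A 2/4 · (3,6)B 2/3
Row 4: (4,2)A 1/2 · (4,3)B 0/2 · (4,4)A 2/3 · (4,5)A 2/3 · (4,6)B 1/2
Sum over 17 students: 1/2 + 0/2 + 2/3 + 2/2 + 1/1 + 2/3 + 3/3 + 1/1 + 2/2 + 2/2 + 2/4 + 2/3 + 1/2 + 0/2 + 2/3 + 2/3 + 1/2 = 34/3; mean = 34/3 ÷ 17 = 2/3 = 0.666666… → 0.667.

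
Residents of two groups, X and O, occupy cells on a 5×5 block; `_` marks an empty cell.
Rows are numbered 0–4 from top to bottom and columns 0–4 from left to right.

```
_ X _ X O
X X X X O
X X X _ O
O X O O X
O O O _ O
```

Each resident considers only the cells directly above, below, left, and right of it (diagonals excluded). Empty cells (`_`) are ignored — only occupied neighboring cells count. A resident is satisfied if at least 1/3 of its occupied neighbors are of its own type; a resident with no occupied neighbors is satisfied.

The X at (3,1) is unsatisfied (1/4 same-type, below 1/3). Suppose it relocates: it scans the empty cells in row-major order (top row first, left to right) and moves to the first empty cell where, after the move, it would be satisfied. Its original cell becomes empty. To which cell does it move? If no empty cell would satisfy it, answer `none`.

(0,0)

Vacating (3,1). Empty cells in order:
  (0,0): 2/2 same-type → satisfied — stop here.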